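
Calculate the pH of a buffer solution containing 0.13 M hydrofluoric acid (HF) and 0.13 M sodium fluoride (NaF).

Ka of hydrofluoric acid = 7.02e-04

pKa = -log(7.02e-04) = 3.15. pH = pKa + log([A⁻]/[HA]) = 3.15 + log(0.13/0.13)

pH = 3.15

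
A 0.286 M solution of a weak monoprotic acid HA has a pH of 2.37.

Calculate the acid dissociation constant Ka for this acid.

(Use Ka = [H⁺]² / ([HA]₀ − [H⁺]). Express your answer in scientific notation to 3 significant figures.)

[H⁺] = 10^(−pH) = 10^(−2.37) = 4.266e-03 M. For HA ⇌ H⁺ + A⁻, Ka = [H⁺][A⁻]/[HA] = [H⁺]² / ([HA]₀ − [H⁺]) = (4.266e-03)² / (0.286 − 4.266e-03) = 6.46e-05.

K_a = 6.46e-05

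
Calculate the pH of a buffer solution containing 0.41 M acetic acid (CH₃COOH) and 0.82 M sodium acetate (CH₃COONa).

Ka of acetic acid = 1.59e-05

pKa = -log(1.59e-05) = 4.80. pH = pKa + log([A⁻]/[HA]) = 4.80 + log(0.82/0.41)

pH = 5.10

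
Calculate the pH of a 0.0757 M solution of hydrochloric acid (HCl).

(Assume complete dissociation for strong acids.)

[H⁺] = 0.0757 M for strong acid. pH = -log[H⁺] = -log(0.0757)

pH = 1.12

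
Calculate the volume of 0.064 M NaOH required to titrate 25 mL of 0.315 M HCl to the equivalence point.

At equivalence: moles acid = moles base. moles HCl = 0.315 × 25/1000 = 0.007875 mol. V_base = moles / 0.064 × 1000 = 123.0 mL.

V_{base} = 123.0 mL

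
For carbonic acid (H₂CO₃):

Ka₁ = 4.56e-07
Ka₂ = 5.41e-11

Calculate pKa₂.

pKa₂ = -log(Ka₂) = -log(5.41e-11) = 10.27.

pK_{a2} = 10.27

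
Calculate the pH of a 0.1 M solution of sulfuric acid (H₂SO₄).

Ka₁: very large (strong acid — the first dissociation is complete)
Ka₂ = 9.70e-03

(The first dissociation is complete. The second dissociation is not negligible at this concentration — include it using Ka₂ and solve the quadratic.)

First dissociation is complete: [H⁺]₀ = [HSO₄⁻]₀ = C = 0.1 M. Second dissociation HSO₄⁻ ⇌ H⁺ + SO₄²⁻: let x = [SO₄²⁻]. Ka₂ = (C + x)·x / (C − x) = 9.70e-03 → x² + (C + Ka₂)·x − Ka₂·C = 0 → x² + 0.10970·x − 9.700e-04 = 0. x = (−0.10970 + √(0.10970² + 4 × 9.700e-04)) / 2 = 8.2255e-03 M. [H⁺] = C + x = 0.1 + 8.2255e-03 = 1.0823e-01 M. pH = -log(1.0823e-01) = 0.97.

pH = 0.97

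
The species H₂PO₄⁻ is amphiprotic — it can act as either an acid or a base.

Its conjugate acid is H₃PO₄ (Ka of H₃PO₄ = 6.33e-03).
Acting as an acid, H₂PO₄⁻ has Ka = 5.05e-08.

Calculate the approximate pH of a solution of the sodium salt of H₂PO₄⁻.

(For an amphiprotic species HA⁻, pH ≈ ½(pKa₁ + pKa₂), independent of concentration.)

pKa₁ = -log(6.33e-03) = 2.20; pKa₂ = -log(5.05e-08) = 7.30. For an amphiprotic species, pH ≈ ½(pKa₁ + pKa₂) = ½(2.20 + 7.30) = 4.75.

pH = 4.75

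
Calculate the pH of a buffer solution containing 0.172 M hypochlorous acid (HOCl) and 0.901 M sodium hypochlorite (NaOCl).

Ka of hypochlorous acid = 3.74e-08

pKa = -log(3.74e-08) = 7.43. pH = pKa + log([A⁻]/[HA]) = 7.43 + log(0.901/0.172)

pH = 8.15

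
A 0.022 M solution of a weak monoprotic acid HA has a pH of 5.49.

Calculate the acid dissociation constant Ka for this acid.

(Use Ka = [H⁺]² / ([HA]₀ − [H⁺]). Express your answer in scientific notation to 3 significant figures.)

[H⁺] = 10^(−pH) = 10^(−5.49) = 3.236e-06 M. For HA ⇌ H⁺ + A⁻, Ka = [H⁺][A⁻]/[HA] = [H⁺]² / ([HA]₀ − [H⁺]) = (3.236e-06)² / (0.022 − 3.236e-06) = 4.76e-10.

K_a = 4.76e-10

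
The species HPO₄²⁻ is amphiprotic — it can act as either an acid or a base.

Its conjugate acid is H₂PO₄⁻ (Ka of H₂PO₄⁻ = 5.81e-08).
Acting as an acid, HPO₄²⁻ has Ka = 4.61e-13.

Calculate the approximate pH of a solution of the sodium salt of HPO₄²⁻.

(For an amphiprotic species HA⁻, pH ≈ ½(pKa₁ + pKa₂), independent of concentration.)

pKa₁ = -log(5.81e-08) = 7.24; pKa₂ = -log(4.61e-13) = 12.34. For an amphiprotic species, pH ≈ ½(pKa₁ + pKa₂) = ½(7.24 + 12.34) = 9.79.

pH = 9.79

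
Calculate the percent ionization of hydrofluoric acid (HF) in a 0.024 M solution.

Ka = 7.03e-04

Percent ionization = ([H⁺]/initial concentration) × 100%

Using Ka equilibrium: x² + Ka×x - Ka×C = 0. Solving: [H⁺] = 3.7711e-03. Percent = (3.7711e-03/0.024) × 100

Percent ionization = 15.7%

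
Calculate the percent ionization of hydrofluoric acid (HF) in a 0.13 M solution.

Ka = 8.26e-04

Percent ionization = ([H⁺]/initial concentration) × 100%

Using Ka equilibrium: x² + Ka×x - Ka×C = 0. Solving: [H⁺] = 9.9577e-03. Percent = (9.9577e-03/0.13) × 100

Percent ionization = 7.66%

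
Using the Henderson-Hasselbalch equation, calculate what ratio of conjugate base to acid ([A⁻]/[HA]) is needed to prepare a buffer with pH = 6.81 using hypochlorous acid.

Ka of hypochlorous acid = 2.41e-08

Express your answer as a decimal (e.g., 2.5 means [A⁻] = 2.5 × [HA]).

pKa = -log(2.41e-08) = 7.6180. pH = pKa + log([A⁻]/[HA]), so log([A⁻]/[HA]) = pH − pKa = 6.81 − 7.6180 = -0.8080. [A⁻]/[HA] = 10^(-0.8080) = 0.156

[A⁻]/[HA] = 0.156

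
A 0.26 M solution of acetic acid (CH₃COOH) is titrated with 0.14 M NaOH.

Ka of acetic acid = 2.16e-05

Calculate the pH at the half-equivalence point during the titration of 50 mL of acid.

At half-equivalence [HA] = [A⁻], so Henderson-Hasselbalch gives pH = pKa = -log(2.16e-05) = 4.67.

pH = pKa = 4.67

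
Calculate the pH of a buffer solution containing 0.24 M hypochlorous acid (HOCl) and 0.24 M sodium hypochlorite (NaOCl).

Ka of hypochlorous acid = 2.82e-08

pKa = -log(2.82e-08) = 7.55. pH = pKa + log([A⁻]/[HA]) = 7.55 + log(0.24/0.24)

pH = 7.55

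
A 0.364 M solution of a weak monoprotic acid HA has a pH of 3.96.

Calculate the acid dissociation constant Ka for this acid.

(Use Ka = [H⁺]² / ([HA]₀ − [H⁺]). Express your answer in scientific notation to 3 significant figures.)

[H⁺] = 10^(−pH) = 10^(−3.96) = 1.096e-04 M. For HA ⇌ H⁺ + A⁻, Ka = [H⁺][A⁻]/[HA] = [H⁺]² / ([HA]₀ − [H⁺]) = (1.096e-04)² / (0.364 − 1.096e-04) = 3.30e-08.

K_a = 3.30e-08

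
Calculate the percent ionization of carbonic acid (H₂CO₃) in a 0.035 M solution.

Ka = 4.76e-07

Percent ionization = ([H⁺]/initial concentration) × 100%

Using Ka equilibrium: x² + Ka×x - Ka×C = 0. Solving: [H⁺] = 1.2884e-04. Percent = (1.2884e-04/0.035) × 100

Percent ionization = 0.368%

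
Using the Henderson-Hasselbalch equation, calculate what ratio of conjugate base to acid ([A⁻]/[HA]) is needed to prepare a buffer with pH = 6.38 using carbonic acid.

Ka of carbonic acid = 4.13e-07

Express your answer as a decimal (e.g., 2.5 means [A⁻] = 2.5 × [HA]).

pKa = -log(4.13e-07) = 6.3840. pH = pKa + log([A⁻]/[HA]), so log([A⁻]/[HA]) = pH − pKa = 6.38 − 6.3840 = -0.0040. [A⁻]/[HA] = 10^(-0.0040) = 0.991

[A⁻]/[HA] = 0.991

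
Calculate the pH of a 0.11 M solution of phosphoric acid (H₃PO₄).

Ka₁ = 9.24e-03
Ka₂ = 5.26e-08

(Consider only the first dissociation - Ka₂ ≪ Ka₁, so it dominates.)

First dissociation dominates. From Ka₁ = [H⁺][HA⁻]/[H₂A], x² + Ka₁·x − Ka₁·C = 0 with C = 0.11 M and Ka₁ = 9.24e-03. Solving: [H⁺] = (−Ka₁ + √(Ka₁² + 4·Ka₁·C)) / 2 = 2.7594e-02 M. pH = -log(2.7594e-02) = 1.56.

pH = 1.56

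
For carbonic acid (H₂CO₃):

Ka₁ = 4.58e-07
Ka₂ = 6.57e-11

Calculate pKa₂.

pKa₂ = -log(Ka₂) = -log(6.57e-11) = 10.18.

pK_{a2} = 10.18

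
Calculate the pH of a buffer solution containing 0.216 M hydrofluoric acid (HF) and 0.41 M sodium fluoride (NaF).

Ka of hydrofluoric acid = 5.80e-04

pKa = -log(5.80e-04) = 3.24. pH = pKa + log([A⁻]/[HA]) = 3.24 + log(0.41/0.216)

pH = 3.51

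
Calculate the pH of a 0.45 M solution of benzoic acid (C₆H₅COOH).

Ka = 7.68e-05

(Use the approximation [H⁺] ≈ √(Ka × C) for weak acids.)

[H⁺] = √(Ka × C) = √(7.68e-05 × 0.45) = 5.8788e-03. pH = -log(5.8788e-03)

pH = 2.23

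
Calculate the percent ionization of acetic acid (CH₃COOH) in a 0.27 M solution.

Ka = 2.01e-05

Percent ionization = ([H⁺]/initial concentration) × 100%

Using Ka equilibrium: x² + Ka×x - Ka×C = 0. Solving: [H⁺] = 2.3196e-03. Percent = (2.3196e-03/0.27) × 100

Percent ionization = 0.859%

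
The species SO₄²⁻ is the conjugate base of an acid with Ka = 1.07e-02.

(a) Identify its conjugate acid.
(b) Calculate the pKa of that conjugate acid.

(a) The conjugate acid is formed by adding one H⁺ to SO₄²⁻, giving HSO₄⁻. (b) pKa = -log(Ka) = -log(1.07e-02) = 1.97.

Conjugate acid: HSO₄⁻; pK_a = 1.97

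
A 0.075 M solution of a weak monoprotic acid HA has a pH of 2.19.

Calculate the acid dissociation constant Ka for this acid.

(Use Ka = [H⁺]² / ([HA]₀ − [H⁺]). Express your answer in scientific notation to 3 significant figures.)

[H⁺] = 10^(−pH) = 10^(−2.19) = 6.457e-03 M. For HA ⇌ H⁺ + A⁻, Ka = [H⁺][A⁻]/[HA] = [H⁺]² / ([HA]₀ − [H⁺]) = (6.457e-03)² / (0.075 − 6.457e-03) = 6.08e-04.

K_a = 6.08e-04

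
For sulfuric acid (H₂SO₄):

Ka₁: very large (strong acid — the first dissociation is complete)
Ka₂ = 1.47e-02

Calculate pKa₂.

pKa₂ = -log(Ka₂) = -log(1.47e-02) = 1.83.

pK_{a2} = 1.83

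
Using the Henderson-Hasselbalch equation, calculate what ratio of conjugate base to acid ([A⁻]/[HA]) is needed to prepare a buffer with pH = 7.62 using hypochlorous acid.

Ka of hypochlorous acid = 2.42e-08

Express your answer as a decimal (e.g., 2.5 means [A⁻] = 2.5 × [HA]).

pKa = -log(2.42e-08) = 7.6162. pH = pKa + log([A⁻]/[HA]), so log([A⁻]/[HA]) = pH − pKa = 7.62 − 7.6162 = 0.0038. [A⁻]/[HA] = 10^(0.0038) = 1.01

[A⁻]/[HA] = 1.01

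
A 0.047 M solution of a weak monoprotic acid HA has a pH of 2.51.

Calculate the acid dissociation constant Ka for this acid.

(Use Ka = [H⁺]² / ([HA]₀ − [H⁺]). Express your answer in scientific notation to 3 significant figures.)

[H⁺] = 10^(−pH) = 10^(−2.51) = 3.090e-03 M. For HA ⇌ H⁺ + A⁻, Ka = [H⁺][A⁻]/[HA] = [H⁺]² / ([HA]₀ − [H⁺]) = (3.090e-03)² / (0.047 − 3.090e-03) = 2.17e-04.

K_a = 2.17e-04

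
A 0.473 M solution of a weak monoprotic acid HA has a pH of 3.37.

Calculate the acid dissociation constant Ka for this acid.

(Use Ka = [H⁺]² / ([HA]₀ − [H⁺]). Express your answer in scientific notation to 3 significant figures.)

[H⁺] = 10^(−pH) = 10^(−3.37) = 4.266e-04 M. For HA ⇌ H⁺ + A⁻, Ka = [H⁺][A⁻]/[HA] = [H⁺]² / ([HA]₀ − [H⁺]) = (4.266e-04)² / (0.473 − 4.266e-04) = 3.85e-07.

K_a = 3.85e-07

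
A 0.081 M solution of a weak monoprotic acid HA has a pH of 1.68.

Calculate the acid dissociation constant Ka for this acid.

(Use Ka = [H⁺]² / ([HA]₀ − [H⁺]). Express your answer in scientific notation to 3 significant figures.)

[H⁺] = 10^(−pH) = 10^(−1.68) = 2.089e-02 M. For HA ⇌ H⁺ + A⁻, Ka = [H⁺][A⁻]/[HA] = [H⁺]² / ([HA]₀ − [H⁺]) = (2.089e-02)² / (0.081 − 2.089e-02) = 7.26e-03.

K_a = 7.26e-03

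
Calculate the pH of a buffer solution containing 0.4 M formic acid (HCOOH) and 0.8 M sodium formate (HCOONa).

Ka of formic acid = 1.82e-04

pKa = -log(1.82e-04) = 3.74. pH = pKa + log([A⁻]/[HA]) = 3.74 + log(0.8/0.4)

pH = 4.04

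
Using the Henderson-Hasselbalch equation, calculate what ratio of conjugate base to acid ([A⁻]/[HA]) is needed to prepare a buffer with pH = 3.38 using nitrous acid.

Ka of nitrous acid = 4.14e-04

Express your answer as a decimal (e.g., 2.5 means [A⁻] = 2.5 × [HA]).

pKa = -log(4.14e-04) = 3.3830. pH = pKa + log([A⁻]/[HA]), so log([A⁻]/[HA]) = pH − pKa = 3.38 − 3.3830 = -0.0030. [A⁻]/[HA] = 10^(-0.0030) = 0.993

[A⁻]/[HA] = 0.993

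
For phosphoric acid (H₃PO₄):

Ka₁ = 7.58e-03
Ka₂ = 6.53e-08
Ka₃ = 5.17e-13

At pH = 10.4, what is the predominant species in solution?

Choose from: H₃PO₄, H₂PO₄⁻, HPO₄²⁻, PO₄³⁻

pKa₁ = 2.12, pKa₂ = 7.19, pKa₃ = 12.29. For a polyprotic acid the predominant species crosses at each pKa: below pKa_n the protonated form dominates, above it the deprotonated form does. At pH = 10.4, the predominant species is HPO₄²⁻.

HPO₄²⁻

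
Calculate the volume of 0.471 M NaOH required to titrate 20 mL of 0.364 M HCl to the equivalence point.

At equivalence: moles acid = moles base. moles HCl = 0.364 × 20/1000 = 0.00728 mol. V_base = moles / 0.471 × 1000 = 15.5 mL.

V_{base} = 15.5 mL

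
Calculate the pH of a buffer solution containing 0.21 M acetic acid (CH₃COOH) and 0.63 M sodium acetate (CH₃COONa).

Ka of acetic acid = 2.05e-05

pKa = -log(2.05e-05) = 4.69. pH = pKa + log([A⁻]/[HA]) = 4.69 + log(0.63/0.21)

pH = 5.17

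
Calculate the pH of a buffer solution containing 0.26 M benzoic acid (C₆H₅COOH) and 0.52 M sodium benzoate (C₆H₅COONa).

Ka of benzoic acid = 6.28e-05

pKa = -log(6.28e-05) = 4.20. pH = pKa + log([A⁻]/[HA]) = 4.20 + log(0.52/0.26)

pH = 4.50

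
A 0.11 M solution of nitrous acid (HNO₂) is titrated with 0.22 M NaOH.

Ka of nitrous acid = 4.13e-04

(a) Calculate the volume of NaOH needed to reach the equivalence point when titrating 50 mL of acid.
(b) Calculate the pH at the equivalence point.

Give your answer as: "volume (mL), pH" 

moles acid = 0.11 × 50/1000 = 0.0055 mol; V_base = moles/0.22 × 1000 = 25.0 mL. At equivalence only the conjugate base is present: [A⁻] = 0.0055/0.075 = 7.3333e-02 M. Kb = Kw/Ka = 2.42e-11; [OH⁻] = √(Kb × [A⁻]) = 1.3325e-06; pOH = 5.88; pH = 14 - pOH = 8.12.

V = 25.0 mL, pH = 8.12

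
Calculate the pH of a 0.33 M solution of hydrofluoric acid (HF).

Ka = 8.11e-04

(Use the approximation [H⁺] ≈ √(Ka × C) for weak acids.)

[H⁺] = √(Ka × C) = √(8.11e-04 × 0.33) = 1.6359e-02. pH = -log(1.6359e-02)

pH = 1.79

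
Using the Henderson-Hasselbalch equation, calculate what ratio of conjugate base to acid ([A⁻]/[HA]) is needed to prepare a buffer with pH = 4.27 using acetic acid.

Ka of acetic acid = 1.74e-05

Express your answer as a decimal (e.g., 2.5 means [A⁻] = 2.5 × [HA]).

pKa = -log(1.74e-05) = 4.7595. pH = pKa + log([A⁻]/[HA]), so log([A⁻]/[HA]) = pH − pKa = 4.27 − 4.7595 = -0.4895. [A⁻]/[HA] = 10^(-0.4895) = 0.324

[A⁻]/[HA] = 0.324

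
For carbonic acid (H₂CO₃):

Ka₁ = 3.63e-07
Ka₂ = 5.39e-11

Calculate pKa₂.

pKa₂ = -log(Ka₂) = -log(5.39e-11) = 10.27.

pK_{a2} = 10.27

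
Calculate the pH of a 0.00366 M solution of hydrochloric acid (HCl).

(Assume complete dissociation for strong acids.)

[H⁺] = 0.00366 M for strong acid. pH = -log[H⁺] = -log(0.00366)

pH = 2.44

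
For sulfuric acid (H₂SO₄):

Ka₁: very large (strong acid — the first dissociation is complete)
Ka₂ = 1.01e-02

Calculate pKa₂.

pKa₂ = -log(Ka₂) = -log(1.01e-02) = 2.00.

pK_{a2} = 2.00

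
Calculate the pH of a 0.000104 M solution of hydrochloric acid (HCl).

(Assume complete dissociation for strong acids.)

[H⁺] = 0.000104 M for strong acid. pH = -log[H⁺] = -log(0.000104)

pH = 3.98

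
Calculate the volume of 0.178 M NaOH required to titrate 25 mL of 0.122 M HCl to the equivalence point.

At equivalence: moles acid = moles base. moles HCl = 0.122 × 25/1000 = 0.00305 mol. V_base = moles / 0.178 × 1000 = 17.1 mL.

V_{base} = 17.1 mL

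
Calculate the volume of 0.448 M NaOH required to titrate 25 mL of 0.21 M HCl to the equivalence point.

At equivalence: moles acid = moles base. moles HCl = 0.21 × 25/1000 = 0.00525 mol. V_base = moles / 0.448 × 1000 = 11.7 mL.

V_{base} = 11.7 mL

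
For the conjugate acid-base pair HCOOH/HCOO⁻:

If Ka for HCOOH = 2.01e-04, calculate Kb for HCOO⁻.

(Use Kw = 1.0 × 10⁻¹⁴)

For a conjugate pair Ka × Kb = Kw, so Kb = Kw/Ka = 1.0 × 10⁻¹⁴ / 2.01e-04 = 4.98e-11.

K_b = 4.98e-11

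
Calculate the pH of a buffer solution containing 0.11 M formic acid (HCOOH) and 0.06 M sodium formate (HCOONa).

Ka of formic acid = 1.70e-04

pKa = -log(1.70e-04) = 3.77. pH = pKa + log([A⁻]/[HA]) = 3.77 + log(0.06/0.11)

pH = 3.51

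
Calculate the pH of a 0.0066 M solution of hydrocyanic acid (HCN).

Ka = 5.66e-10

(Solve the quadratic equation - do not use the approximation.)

x² + Ka×x - Ka×C = 0. Using quadratic formula: [H⁺] = 1.9325e-06

pH = 5.71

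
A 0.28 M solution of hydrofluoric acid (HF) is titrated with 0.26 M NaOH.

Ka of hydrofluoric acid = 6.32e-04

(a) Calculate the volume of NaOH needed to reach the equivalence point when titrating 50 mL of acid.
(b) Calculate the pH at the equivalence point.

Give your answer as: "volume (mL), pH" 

moles acid = 0.28 × 50/1000 = 0.014 mol; V_base = moles/0.26 × 1000 = 53.8 mL. At equivalence only the conjugate base is present: [A⁻] = 0.014/0.104 = 1.3481e-01 M. Kb = Kw/Ka = 1.58e-11; [OH⁻] = √(Kb × [A⁻]) = 1.4605e-06; pOH = 5.84; pH = 14 - pOH = 8.16.

V = 53.8 mL, pH = 8.16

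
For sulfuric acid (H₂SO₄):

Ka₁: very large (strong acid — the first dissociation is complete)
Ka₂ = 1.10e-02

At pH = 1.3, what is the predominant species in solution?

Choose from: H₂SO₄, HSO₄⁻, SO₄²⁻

The first dissociation is complete, so H₂SO₄ itself is never the predominant species in water; pKa₂ = -log(1.10e-02) = 1.96. For a polyprotic acid the predominant species crosses at each pKa: below pKa_n the protonated form dominates, above it the deprotonated form does. At pH = 1.3, the predominant species is HSO₄⁻.

HSO₄⁻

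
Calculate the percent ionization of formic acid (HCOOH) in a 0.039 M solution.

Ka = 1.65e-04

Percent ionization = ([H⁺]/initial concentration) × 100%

Using Ka equilibrium: x² + Ka×x - Ka×C = 0. Solving: [H⁺] = 2.4556e-03. Percent = (2.4556e-03/0.039) × 100

Percent ionization = 6.3%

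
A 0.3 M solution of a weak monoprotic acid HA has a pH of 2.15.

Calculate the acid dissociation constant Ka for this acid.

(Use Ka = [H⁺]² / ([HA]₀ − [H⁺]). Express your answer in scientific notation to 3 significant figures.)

[H⁺] = 10^(−pH) = 10^(−2.15) = 7.079e-03 M. For HA ⇌ H⁺ + A⁻, Ka = [H⁺][A⁻]/[HA] = [H⁺]² / ([HA]₀ − [H⁺]) = (7.079e-03)² / (0.3 − 7.079e-03) = 1.71e-04.

K_a = 1.71e-04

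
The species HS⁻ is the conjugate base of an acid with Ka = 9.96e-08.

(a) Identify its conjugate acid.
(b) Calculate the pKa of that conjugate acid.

(a) The conjugate acid is formed by adding one H⁺ to HS⁻, giving H₂S. (b) pKa = -log(Ka) = -log(9.96e-08) = 7.00.

Conjugate acid: H₂S; pK_a = 7.00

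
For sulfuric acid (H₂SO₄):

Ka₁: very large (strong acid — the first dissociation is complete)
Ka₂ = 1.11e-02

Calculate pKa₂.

pKa₂ = -log(Ka₂) = -log(1.11e-02) = 1.95.

pK_{a2} = 1.95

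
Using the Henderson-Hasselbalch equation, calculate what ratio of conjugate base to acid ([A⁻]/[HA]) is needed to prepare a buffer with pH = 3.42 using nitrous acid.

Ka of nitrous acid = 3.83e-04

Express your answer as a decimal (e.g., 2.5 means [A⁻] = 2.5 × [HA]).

pKa = -log(3.83e-04) = 3.4168. pH = pKa + log([A⁻]/[HA]), so log([A⁻]/[HA]) = pH − pKa = 3.42 − 3.4168 = 0.0032. [A⁻]/[HA] = 10^(0.0032) = 1.01

[A⁻]/[HA] = 1.01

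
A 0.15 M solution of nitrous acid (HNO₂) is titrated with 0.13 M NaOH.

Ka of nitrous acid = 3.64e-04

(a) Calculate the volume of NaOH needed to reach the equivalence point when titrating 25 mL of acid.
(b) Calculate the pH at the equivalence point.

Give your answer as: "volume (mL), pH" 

moles acid = 0.15 × 25/1000 = 0.00375 mol; V_base = moles/0.13 × 1000 = 28.8 mL. At equivalence only the conjugate base is present: [A⁻] = 0.00375/0.054 = 6.9643e-02 M. Kb = Kw/Ka = 2.75e-11; [OH⁻] = √(Kb × [A⁻]) = 1.3832e-06; pOH = 5.86; pH = 14 - pOH = 8.14.

V = 28.8 mL, pH = 8.14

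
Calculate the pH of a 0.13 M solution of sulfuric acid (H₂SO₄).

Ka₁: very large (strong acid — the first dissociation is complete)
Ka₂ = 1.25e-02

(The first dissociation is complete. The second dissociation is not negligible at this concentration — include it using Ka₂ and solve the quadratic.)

First dissociation is complete: [H⁺]₀ = [HSO₄⁻]₀ = C = 0.13 M. Second dissociation HSO₄⁻ ⇌ H⁺ + SO₄²⁻: let x = [SO₄²⁻]. Ka₂ = (C + x)·x / (C − x) = 1.25e-02 → x² + (C + Ka₂)·x − Ka₂·C = 0 → x² + 0.14250·x − 1.625e-03 = 0. x = (−0.14250 + √(0.14250² + 4 × 1.625e-03)) / 2 = 1.0613e-02 M. [H⁺] = C + x = 0.13 + 1.0613e-02 = 1.4061e-01 M. pH = -log(1.4061e-01) = 0.85.

pH = 0.85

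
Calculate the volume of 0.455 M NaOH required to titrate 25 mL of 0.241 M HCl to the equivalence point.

At equivalence: moles acid = moles base. moles HCl = 0.241 × 25/1000 = 0.006025 mol. V_base = moles / 0.455 × 1000 = 13.2 mL.

V_{base} = 13.2 mL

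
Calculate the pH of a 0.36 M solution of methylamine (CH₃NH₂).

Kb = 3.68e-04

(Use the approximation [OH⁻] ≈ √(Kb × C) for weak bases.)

[OH⁻] = √(Kb × C) = √(3.68e-04 × 0.36) = 1.1510e-02. pOH = 1.94, pH = 14 - pOH

pH = 12.06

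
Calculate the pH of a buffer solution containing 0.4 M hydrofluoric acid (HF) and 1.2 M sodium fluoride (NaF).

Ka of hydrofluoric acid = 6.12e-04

pKa = -log(6.12e-04) = 3.21. pH = pKa + log([A⁻]/[HA]) = 3.21 + log(1.2/0.4)

pH = 3.69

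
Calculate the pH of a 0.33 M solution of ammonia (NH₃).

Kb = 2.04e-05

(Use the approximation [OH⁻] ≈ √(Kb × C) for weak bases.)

[OH⁻] = √(Kb × C) = √(2.04e-05 × 0.33) = 2.5946e-03. pOH = 2.59, pH = 14 - pOH

pH = 11.41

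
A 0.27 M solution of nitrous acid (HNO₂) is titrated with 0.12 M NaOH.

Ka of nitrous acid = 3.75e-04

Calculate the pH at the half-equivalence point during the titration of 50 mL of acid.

At half-equivalence [HA] = [A⁻], so Henderson-Hasselbalch gives pH = pKa = -log(3.75e-04) = 3.43.

pH = pKa = 3.43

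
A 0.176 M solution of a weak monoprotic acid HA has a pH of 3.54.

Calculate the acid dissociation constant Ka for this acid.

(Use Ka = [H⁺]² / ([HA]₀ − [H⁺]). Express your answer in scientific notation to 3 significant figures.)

[H⁺] = 10^(−pH) = 10^(−3.54) = 2.884e-04 M. For HA ⇌ H⁺ + A⁻, Ka = [H⁺][A⁻]/[HA] = [H⁺]² / ([HA]₀ − [H⁺]) = (2.884e-04)² / (0.176 − 2.884e-04) = 4.73e-07.

K_a = 4.73e-07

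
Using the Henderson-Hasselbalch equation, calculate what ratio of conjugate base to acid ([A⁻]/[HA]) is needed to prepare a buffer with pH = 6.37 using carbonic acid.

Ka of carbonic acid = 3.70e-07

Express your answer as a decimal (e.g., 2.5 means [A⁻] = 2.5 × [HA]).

pKa = -log(3.70e-07) = 6.4318. pH = pKa + log([A⁻]/[HA]), so log([A⁻]/[HA]) = pH − pKa = 6.37 − 6.4318 = -0.0618. [A⁻]/[HA] = 10^(-0.0618) = 0.867

[A⁻]/[HA] = 0.867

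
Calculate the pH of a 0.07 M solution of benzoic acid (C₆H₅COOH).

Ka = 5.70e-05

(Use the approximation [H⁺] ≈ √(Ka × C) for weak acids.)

[H⁺] = √(Ka × C) = √(5.70e-05 × 0.07) = 1.9975e-03. pH = -log(1.9975e-03)

pH = 2.70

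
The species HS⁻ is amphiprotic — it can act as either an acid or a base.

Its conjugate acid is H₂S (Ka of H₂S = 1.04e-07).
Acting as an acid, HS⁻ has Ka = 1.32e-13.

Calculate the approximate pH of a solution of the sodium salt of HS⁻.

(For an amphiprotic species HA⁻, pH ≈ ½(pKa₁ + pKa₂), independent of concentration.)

pKa₁ = -log(1.04e-07) = 6.98; pKa₂ = -log(1.32e-13) = 12.88. For an amphiprotic species, pH ≈ ½(pKa₁ + pKa₂) = ½(6.98 + 12.88) = 9.93.

pH = 9.93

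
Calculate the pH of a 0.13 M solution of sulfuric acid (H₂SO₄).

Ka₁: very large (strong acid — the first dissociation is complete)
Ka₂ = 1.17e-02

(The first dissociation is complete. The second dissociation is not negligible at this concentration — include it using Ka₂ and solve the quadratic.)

First dissociation is complete: [H⁺]₀ = [HSO₄⁻]₀ = C = 0.13 M. Second dissociation HSO₄⁻ ⇌ H⁺ + SO₄²⁻: let x = [SO₄²⁻]. Ka₂ = (C + x)·x / (C − x) = 1.17e-02 → x² + (C + Ka₂)·x − Ka₂·C = 0 → x² + 0.14170·x − 1.521e-03 = 0. x = (−0.14170 + √(0.14170² + 4 × 1.521e-03)) / 2 = 1.0025e-02 M. [H⁺] = C + x = 0.13 + 1.0025e-02 = 1.4002e-01 M. pH = -log(1.4002e-01) = 0.85.

pH = 0.85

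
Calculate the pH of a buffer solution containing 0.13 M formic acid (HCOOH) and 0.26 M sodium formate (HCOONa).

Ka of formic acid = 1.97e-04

pKa = -log(1.97e-04) = 3.71. pH = pKa + log([A⁻]/[HA]) = 3.71 + log(0.26/0.13)

pH = 4.01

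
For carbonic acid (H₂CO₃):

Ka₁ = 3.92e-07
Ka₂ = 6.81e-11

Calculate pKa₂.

pKa₂ = -log(Ka₂) = -log(6.81e-11) = 10.17.

pK_{a2} = 10.17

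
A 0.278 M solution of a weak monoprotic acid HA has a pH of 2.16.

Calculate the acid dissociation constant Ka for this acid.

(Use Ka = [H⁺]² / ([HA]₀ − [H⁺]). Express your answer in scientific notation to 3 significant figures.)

[H⁺] = 10^(−pH) = 10^(−2.16) = 6.918e-03 M. For HA ⇌ H⁺ + A⁻, Ka = [H⁺][A⁻]/[HA] = [H⁺]² / ([HA]₀ − [H⁺]) = (6.918e-03)² / (0.278 − 6.918e-03) = 1.77e-04.

K_a = 1.77e-04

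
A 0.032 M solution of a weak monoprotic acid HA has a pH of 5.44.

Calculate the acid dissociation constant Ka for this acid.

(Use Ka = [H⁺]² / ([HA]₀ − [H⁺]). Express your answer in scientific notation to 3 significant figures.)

[H⁺] = 10^(−pH) = 10^(−5.44) = 3.631e-06 M. For HA ⇌ H⁺ + A⁻, Ka = [H⁺][A⁻]/[HA] = [H⁺]² / ([HA]₀ − [H⁺]) = (3.631e-06)² / (0.032 − 3.631e-06) = 4.12e-10.

K_a = 4.12e-10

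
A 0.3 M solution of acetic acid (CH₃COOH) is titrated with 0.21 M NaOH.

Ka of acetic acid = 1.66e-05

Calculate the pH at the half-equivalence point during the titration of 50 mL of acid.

At half-equivalence [HA] = [A⁻], so Henderson-Hasselbalch gives pH = pKa = -log(1.66e-05) = 4.78.

pH = pKa = 4.78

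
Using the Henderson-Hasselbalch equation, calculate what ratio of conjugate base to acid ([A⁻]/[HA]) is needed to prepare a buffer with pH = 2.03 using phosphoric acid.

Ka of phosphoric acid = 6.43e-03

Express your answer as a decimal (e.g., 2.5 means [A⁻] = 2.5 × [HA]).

pKa = -log(6.43e-03) = 2.1918. pH = pKa + log([A⁻]/[HA]), so log([A⁻]/[HA]) = pH − pKa = 2.03 − 2.1918 = -0.1618. [A⁻]/[HA] = 10^(-0.1618) = 0.689

[A⁻]/[HA] = 0.689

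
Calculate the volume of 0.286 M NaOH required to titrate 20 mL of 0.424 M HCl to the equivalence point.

At equivalence: moles acid = moles base. moles HCl = 0.424 × 20/1000 = 0.00848 mol. V_base = moles / 0.286 × 1000 = 29.7 mL.

V_{base} = 29.7 mL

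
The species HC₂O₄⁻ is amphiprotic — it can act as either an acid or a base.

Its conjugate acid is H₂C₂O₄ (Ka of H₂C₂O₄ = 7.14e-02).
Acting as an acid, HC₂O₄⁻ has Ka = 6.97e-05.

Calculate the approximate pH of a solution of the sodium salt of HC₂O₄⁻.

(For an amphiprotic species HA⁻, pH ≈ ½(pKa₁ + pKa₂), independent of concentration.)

pKa₁ = -log(7.14e-02) = 1.15; pKa₂ = -log(6.97e-05) = 4.16. For an amphiprotic species, pH ≈ ½(pKa₁ + pKa₂) = ½(1.15 + 4.16) = 2.65.

pH = 2.65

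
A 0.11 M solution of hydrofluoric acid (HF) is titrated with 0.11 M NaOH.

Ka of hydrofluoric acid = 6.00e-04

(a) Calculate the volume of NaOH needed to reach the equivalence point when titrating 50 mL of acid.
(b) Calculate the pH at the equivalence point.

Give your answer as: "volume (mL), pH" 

moles acid = 0.11 × 50/1000 = 0.0055 mol; V_base = moles/0.11 × 1000 = 50.0 mL. At equivalence only the conjugate base is present: [A⁻] = 0.0055/0.100 = 5.5000e-02 M. Kb = Kw/Ka = 1.67e-11; [OH⁻] = √(Kb × [A⁻]) = 9.5743e-07; pOH = 6.02; pH = 14 - pOH = 7.98.

V = 50.0 mL, pH = 7.98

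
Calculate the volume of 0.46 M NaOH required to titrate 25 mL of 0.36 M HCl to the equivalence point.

At equivalence: moles acid = moles base. moles HCl = 0.36 × 25/1000 = 0.009 mol. V_base = moles / 0.46 × 1000 = 19.6 mL.

V_{base} = 19.6 mL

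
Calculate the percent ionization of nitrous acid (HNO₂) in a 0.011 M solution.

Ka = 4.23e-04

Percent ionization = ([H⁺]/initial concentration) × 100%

Using Ka equilibrium: x² + Ka×x - Ka×C = 0. Solving: [H⁺] = 1.9559e-03. Percent = (1.9559e-03/0.011) × 100

Percent ionization = 17.8%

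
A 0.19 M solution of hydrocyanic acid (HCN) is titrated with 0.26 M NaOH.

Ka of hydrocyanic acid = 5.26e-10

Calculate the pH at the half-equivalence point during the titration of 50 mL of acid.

At half-equivalence [HA] = [A⁻], so Henderson-Hasselbalch gives pH = pKa = -log(5.26e-10) = 9.28.

pH = pKa = 9.28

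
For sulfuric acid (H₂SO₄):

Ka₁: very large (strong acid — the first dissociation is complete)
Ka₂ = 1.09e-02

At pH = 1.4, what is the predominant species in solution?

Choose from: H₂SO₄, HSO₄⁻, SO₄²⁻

The first dissociation is complete, so H₂SO₄ itself is never the predominant species in water; pKa₂ = -log(1.09e-02) = 1.96. For a polyprotic acid the predominant species crosses at each pKa: below pKa_n the protonated form dominates, above it the deprotonated form does. At pH = 1.4, the predominant species is HSO₄⁻.

HSO₄⁻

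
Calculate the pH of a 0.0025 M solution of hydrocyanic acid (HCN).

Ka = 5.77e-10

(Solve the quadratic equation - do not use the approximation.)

x² + Ka×x - Ka×C = 0. Using quadratic formula: [H⁺] = 1.2008e-06

pH = 5.92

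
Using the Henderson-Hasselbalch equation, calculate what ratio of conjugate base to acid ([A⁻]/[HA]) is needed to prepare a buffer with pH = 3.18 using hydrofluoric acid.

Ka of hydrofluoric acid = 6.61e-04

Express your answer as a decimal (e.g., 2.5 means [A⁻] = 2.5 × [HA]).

pKa = -log(6.61e-04) = 3.1798. pH = pKa + log([A⁻]/[HA]), so log([A⁻]/[HA]) = pH − pKa = 3.18 − 3.1798 = 0.0002. [A⁻]/[HA] = 10^(0.0002) = 1.00

[A⁻]/[HA] = 1.00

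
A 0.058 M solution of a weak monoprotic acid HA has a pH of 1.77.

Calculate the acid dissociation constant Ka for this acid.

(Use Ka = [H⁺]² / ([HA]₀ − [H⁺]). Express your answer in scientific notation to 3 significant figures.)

[H⁺] = 10^(−pH) = 10^(−1.77) = 1.698e-02 M. For HA ⇌ H⁺ + A⁻, Ka = [H⁺][A⁻]/[HA] = [H⁺]² / ([HA]₀ − [H⁺]) = (1.698e-02)² / (0.058 − 1.698e-02) = 7.03e-03.

K_a = 7.03e-03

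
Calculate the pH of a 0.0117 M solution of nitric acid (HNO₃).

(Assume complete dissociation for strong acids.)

[H⁺] = 0.0117 M for strong acid. pH = -log[H⁺] = -log(0.0117)

pH = 1.93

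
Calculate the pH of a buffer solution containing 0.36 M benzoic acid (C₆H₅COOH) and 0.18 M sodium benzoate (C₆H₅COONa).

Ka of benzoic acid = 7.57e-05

pKa = -log(7.57e-05) = 4.12. pH = pKa + log([A⁻]/[HA]) = 4.12 + log(0.18/0.36)

pH = 3.82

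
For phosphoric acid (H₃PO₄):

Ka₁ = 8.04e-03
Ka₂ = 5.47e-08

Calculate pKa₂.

pKa₂ = -log(Ka₂) = -log(5.47e-08) = 7.26.

pK_{a2} = 7.26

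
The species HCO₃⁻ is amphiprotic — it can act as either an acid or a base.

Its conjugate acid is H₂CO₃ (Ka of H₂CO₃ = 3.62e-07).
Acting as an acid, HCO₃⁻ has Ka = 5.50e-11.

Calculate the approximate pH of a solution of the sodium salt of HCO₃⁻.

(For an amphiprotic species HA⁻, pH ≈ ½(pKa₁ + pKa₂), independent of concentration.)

pKa₁ = -log(3.62e-07) = 6.44; pKa₂ = -log(5.50e-11) = 10.26. For an amphiprotic species, pH ≈ ½(pKa₁ + pKa₂) = ½(6.44 + 10.26) = 8.35.

pH = 8.35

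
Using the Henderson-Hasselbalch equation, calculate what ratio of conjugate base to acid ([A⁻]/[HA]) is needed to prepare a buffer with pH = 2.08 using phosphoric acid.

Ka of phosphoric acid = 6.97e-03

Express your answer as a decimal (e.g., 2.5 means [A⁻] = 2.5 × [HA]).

pKa = -log(6.97e-03) = 2.1568. pH = pKa + log([A⁻]/[HA]), so log([A⁻]/[HA]) = pH − pKa = 2.08 − 2.1568 = -0.0768. [A⁻]/[HA] = 10^(-0.0768) = 0.838

[A⁻]/[HA] = 0.838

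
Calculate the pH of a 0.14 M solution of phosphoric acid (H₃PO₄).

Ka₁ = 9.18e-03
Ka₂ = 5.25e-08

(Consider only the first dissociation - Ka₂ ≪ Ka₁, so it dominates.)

First dissociation dominates. From Ka₁ = [H⁺][HA⁻]/[H₂A], x² + Ka₁·x − Ka₁·C = 0 with C = 0.14 M and Ka₁ = 9.18e-03. Solving: [H⁺] = (−Ka₁ + √(Ka₁² + 4·Ka₁·C)) / 2 = 3.1552e-02 M. pH = -log(3.1552e-02) = 1.50.

pH = 1.50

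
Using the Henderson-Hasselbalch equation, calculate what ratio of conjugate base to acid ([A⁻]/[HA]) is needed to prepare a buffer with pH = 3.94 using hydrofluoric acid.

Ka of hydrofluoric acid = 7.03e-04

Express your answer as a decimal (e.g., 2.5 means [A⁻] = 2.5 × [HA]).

pKa = -log(7.03e-04) = 3.1530. pH = pKa + log([A⁻]/[HA]), so log([A⁻]/[HA]) = pH − pKa = 3.94 − 3.1530 = 0.7870. [A⁻]/[HA] = 10^(0.7870) = 6.12

[A⁻]/[HA] = 6.12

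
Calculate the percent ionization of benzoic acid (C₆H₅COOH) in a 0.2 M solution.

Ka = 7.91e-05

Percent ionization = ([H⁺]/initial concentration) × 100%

Using Ka equilibrium: x² + Ka×x - Ka×C = 0. Solving: [H⁺] = 3.9381e-03. Percent = (3.9381e-03/0.2) × 100

Percent ionization = 1.97%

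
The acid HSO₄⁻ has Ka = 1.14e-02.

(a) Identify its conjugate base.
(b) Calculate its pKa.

(a) The conjugate base is formed by removing one H⁺ from HSO₄⁻, giving SO₄²⁻. (b) pKa = -log(Ka) = -log(1.14e-02) = 1.94.

Conjugate base: SO₄²⁻; pK_a = 1.94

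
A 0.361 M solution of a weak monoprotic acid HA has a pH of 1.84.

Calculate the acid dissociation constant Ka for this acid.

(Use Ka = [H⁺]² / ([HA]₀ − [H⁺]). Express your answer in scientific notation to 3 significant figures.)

[H⁺] = 10^(−pH) = 10^(−1.84) = 1.445e-02 M. For HA ⇌ H⁺ + A⁻, Ka = [H⁺][A⁻]/[HA] = [H⁺]² / ([HA]₀ − [H⁺]) = (1.445e-02)² / (0.361 − 1.445e-02) = 6.03e-04.

K_a = 6.03e-04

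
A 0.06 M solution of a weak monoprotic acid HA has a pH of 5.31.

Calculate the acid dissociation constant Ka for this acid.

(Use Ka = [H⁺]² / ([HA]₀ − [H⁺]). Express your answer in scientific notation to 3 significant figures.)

[H⁺] = 10^(−pH) = 10^(−5.31) = 4.898e-06 M. For HA ⇌ H⁺ + A⁻, Ka = [H⁺][A⁻]/[HA] = [H⁺]² / ([HA]₀ − [H⁺]) = (4.898e-06)² / (0.06 − 4.898e-06) = 4.00e-10.

K_a = 4.00e-10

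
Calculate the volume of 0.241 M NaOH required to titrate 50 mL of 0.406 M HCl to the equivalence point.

At equivalence: moles acid = moles base. moles HCl = 0.406 × 50/1000 = 0.0203 mol. V_base = moles / 0.241 × 1000 = 84.2 mL.

V_{base} = 84.2 mL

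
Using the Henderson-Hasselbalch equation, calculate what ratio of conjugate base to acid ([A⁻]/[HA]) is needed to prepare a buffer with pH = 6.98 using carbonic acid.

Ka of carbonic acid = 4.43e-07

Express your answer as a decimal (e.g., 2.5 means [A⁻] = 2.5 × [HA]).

pKa = -log(4.43e-07) = 6.3536. pH = pKa + log([A⁻]/[HA]), so log([A⁻]/[HA]) = pH − pKa = 6.98 − 6.3536 = 0.6264. [A⁻]/[HA] = 10^(0.6264) = 4.23

[A⁻]/[HA] = 4.23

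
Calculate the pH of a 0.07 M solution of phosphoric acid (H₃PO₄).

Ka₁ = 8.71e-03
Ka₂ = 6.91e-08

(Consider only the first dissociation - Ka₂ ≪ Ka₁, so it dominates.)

First dissociation dominates. From Ka₁ = [H⁺][HA⁻]/[H₂A], x² + Ka₁·x − Ka₁·C = 0 with C = 0.07 M and Ka₁ = 8.71e-03. Solving: [H⁺] = (−Ka₁ + √(Ka₁² + 4·Ka₁·C)) / 2 = 2.0718e-02 M. pH = -log(2.0718e-02) = 1.68.

pH = 1.68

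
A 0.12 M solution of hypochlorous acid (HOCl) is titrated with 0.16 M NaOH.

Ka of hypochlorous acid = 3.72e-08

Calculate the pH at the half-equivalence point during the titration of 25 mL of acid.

At half-equivalence [HA] = [A⁻], so Henderson-Hasselbalch gives pH = pKa = -log(3.72e-08) = 7.43.

pH = pKa = 7.43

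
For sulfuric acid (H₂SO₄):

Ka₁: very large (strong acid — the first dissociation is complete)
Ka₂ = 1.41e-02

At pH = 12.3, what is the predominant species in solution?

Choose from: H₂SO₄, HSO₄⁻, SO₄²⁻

The first dissociation is complete, so H₂SO₄ itself is never the predominant species in water; pKa₂ = -log(1.41e-02) = 1.85. For a polyprotic acid the predominant species crosses at each pKa: below pKa_n the protonated form dominates, above it the deprotonated form does. At pH = 12.3, the predominant species is SO₄²⁻.

SO₄²⁻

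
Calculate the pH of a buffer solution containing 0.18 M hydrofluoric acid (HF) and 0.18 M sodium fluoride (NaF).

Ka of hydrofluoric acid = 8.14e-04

pKa = -log(8.14e-04) = 3.09. pH = pKa + log([A⁻]/[HA]) = 3.09 + log(0.18/0.18)

pH = 3.09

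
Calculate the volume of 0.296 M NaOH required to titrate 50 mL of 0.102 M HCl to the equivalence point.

At equivalence: moles acid = moles base. moles HCl = 0.102 × 50/1000 = 0.0051 mol. V_base = moles / 0.296 × 1000 = 17.2 mL.

V_{base} = 17.2 mL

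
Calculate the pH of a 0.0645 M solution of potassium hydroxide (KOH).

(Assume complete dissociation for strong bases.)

[OH⁻] = 0.0645 M for strong base. pOH = -log[OH⁻] = 1.19, pH = 14 - pOH

pH = 12.81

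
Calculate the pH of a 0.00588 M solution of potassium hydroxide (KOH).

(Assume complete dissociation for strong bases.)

[OH⁻] = 0.00588 M for strong base. pOH = -log[OH⁻] = 2.23, pH = 14 - pOH

pH = 11.77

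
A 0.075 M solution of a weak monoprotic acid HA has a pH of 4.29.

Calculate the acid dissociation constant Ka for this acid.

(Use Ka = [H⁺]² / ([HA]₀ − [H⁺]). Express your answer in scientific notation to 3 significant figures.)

[H⁺] = 10^(−pH) = 10^(−4.29) = 5.129e-05 M. For HA ⇌ H⁺ + A⁻, Ka = [H⁺][A⁻]/[HA] = [H⁺]² / ([HA]₀ − [H⁺]) = (5.129e-05)² / (0.075 − 5.129e-05) = 3.51e-08.

K_a = 3.51e-08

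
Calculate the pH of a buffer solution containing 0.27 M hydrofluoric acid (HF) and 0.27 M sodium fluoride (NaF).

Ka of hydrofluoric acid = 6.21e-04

pKa = -log(6.21e-04) = 3.21. pH = pKa + log([A⁻]/[HA]) = 3.21 + log(0.27/0.27)

pH = 3.21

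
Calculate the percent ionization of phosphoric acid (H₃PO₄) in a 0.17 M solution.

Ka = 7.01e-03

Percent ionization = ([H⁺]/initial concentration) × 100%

Using Ka equilibrium: x² + Ka×x - Ka×C = 0. Solving: [H⁺] = 3.1193e-02. Percent = (3.1193e-02/0.17) × 100

Percent ionization = 18.3%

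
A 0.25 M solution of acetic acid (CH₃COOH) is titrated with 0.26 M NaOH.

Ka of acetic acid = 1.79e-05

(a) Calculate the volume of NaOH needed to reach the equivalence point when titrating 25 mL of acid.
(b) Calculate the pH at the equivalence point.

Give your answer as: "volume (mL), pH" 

moles acid = 0.25 × 25/1000 = 0.00625 mol; V_base = moles/0.26 × 1000 = 24.0 mL. At equivalence only the conjugate base is present: [A⁻] = 0.00625/0.049 = 1.2745e-01 M. Kb = Kw/Ka = 5.59e-10; [OH⁻] = √(Kb × [A⁻]) = 8.4381e-06; pOH = 5.07; pH = 14 - pOH = 8.93.

V = 24.0 mL, pH = 8.93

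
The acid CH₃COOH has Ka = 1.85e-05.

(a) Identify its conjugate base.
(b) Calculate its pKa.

(a) The conjugate base is formed by removing one H⁺ from CH₃COOH, giving CH₃COO⁻. (b) pKa = -log(Ka) = -log(1.85e-05) = 4.73.

Conjugate base: CH₃COO⁻; pK_a = 4.73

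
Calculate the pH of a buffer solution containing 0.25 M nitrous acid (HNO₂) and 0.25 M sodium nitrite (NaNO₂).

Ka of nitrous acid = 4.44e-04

pKa = -log(4.44e-04) = 3.35. pH = pKa + log([A⁻]/[HA]) = 3.35 + log(0.25/0.25)

pH = 3.35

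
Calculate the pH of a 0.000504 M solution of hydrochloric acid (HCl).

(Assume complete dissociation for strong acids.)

[H⁺] = 0.000504 M for strong acid. pH = -log[H⁺] = -log(0.000504)

pH = 3.30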